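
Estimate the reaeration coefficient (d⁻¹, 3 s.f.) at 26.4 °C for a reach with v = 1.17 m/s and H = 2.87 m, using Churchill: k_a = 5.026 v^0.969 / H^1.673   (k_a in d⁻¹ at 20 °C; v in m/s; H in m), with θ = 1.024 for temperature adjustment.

k_a ≈ 1.17 d⁻¹

k_a(20) = 5.026 × 1.17^0.969 / 2.87^1.673 = 5.026 × 1.164 / 5.835 = 1.003 d⁻¹.
k_a(26.4) = 1.003 × 1.024^(26.4−20) = 1.003 × 1.164 = 1.167 d⁻¹.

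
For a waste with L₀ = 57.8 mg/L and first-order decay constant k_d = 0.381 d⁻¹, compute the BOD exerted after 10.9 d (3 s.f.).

y_t = L₀(1 − e^(−k_d t)) = 57.8 × (1 − e^(−0.381×10.9))
= 57.8 × (1 − 0.01572) = 57.8 × 0.9843 = 56.89 mg/L.

y ≈ 56.9 mg/L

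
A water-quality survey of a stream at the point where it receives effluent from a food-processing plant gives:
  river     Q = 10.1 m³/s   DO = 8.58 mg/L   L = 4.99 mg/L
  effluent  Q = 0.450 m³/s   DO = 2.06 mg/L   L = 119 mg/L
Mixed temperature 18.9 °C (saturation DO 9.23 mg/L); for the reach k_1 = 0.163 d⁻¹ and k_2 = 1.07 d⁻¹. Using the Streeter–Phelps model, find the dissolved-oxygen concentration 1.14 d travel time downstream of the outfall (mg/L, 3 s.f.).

Mixed DO = (10.1×8.58 + 0.450×2.06)/(10.1+0.450) = 87.59/10.55 = 8.302 mg/L.
Mixed L₀ = (10.1×4.99 + 0.450×119)/(10.55) = 103.9/10.55 = 9.853 mg/L.
Initial deficit D₀ = C_s − DO₀ = 9.23 − 8.302 = 0.9281 mg/L.
D(1.14) = [0.163×9.853/(1.07−0.163)](e^(−0.163×1.14) − e^(−1.07×1.14)) + 0.9281 e^(−1.07×1.14)
= 1.771 × (0.8304 − 0.2953) + 0.9281 × 0.2953 = 1.222 mg/L.
DO = 9.23 − 1.222 = 8.008 mg/L.

DO ≈ 8.01 mg/L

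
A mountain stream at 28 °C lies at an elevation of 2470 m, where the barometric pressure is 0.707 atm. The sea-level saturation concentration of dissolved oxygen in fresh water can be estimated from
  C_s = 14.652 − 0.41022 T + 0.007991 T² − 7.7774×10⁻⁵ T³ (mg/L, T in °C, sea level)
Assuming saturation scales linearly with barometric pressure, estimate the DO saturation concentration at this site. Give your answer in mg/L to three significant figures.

At sea level: C_s = 14.652 − 0.41022×28 + 0.007991×28² − 7.7774×10⁻⁵×28³ = 7.723 mg/L.
Pressure correction: C_s' = 7.723 × 0.707 = 5.461 mg/L.

C_s ≈ 5.46 mg/L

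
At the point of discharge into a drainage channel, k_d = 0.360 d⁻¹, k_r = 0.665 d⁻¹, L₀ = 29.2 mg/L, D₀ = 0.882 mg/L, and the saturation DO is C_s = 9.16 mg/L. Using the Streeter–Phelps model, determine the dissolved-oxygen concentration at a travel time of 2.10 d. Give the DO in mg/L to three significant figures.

k_d L₀/(k_r−k_d) = 0.360×29.2/(0.665−0.360) = 10.51/0.3050 = 34.47 mg/L.
e^(−k_d t) = e^(−0.360×2.100) = 0.4695; e^(−k_r t) = e^(−0.665×2.100) = 0.2475.
D = 34.47 × (0.4695 − 0.2475) + 0.882 × 0.2475 = 7.654 + 0.2183 = 7.872 mg/L.
DO = C_s − D = 9.16 − 7.872 = 1.288 mg/L.

DO ≈ 1.29 mg/L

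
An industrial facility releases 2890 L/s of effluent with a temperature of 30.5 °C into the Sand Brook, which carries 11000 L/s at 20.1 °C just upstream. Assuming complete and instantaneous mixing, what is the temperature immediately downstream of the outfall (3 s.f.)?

Flow-weighted mixing: C = (Q_r C_r + Q_w C_w)/(Q_r + Q_w)
= (11000×20.1 + 2890×30.5)/(11000 + 2890) = 309200/13890 = 22.26 °C.

22.3 °C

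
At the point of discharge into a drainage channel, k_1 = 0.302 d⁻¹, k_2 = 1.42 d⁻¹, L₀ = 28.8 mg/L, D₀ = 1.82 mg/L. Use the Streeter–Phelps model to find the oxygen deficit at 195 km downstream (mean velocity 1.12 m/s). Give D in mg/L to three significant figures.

D ≈ 3.89 mg/L

Travel time t = x/v = 195 km / (1.12 m/s) = 195000 m / 1.12 m/s = 174100 s = 2.015 d.
k_1 L₀/(k_2−k_1) = 0.302×28.8/(1.42−0.302) = 8.698/1.118 = 7.780 mg/L.
e^(−k_1 t) = e^(−0.302×2.015) = 0.5441; e^(−k_2 t) = e^(−1.42×2.015) = 0.05718.
D = 7.780 × (0.5441 − 0.05718) + 1.82 × 0.05718 = 3.788 + 0.1041 = 3.892 mg/L.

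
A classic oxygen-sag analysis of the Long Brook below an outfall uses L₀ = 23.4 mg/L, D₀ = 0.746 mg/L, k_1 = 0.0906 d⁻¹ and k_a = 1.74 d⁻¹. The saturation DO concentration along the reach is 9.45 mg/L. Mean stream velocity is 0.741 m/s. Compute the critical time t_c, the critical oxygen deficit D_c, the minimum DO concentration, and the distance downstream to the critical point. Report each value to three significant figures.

At the critical point dD/dt = 0, so k_1 L₀ e^(−k_1 t) = k_a D. Substituting D(t) from the Streeter–Phelps equation and solving for t gives
t_c = ln[(k_a/k_1)(1 − D₀(k_a−k_1)/(k_1 L₀))] / (k_a−k_1).
Here k_a−k_1 = 1.649 d⁻¹ and 1 − D₀(k_a−k_1)/(k_1 L₀) = 1 − 0.746×1.649/(0.0906×23.4) = 0.4196, so
t_c = ln(19.21 × 0.4196) / 1.649 = 2.087 / 1.649 = 1.265 d.
L(t_c) = L₀ e^(−k_1 t_c) = 23.4 × 0.8917 = 20.87 mg/L, and at the critical point k_a D_c = k_1 L, so D_c = (0.0906/1.74) × 20.87 = 1.086 mg/L.
Minimum DO = C_s − D_c = 9.45 − 1.086 = 8.364 mg/L.
x_c = v t_c = 0.741 m/s × 1.265 d × 86400 s/d = 81000 m ≈ 81.0 km.

t_c ≈ 1.27 d; D_c ≈ 1.09 mg/L; min DO ≈ 8.36 mg/L; x_c ≈ 81.0 km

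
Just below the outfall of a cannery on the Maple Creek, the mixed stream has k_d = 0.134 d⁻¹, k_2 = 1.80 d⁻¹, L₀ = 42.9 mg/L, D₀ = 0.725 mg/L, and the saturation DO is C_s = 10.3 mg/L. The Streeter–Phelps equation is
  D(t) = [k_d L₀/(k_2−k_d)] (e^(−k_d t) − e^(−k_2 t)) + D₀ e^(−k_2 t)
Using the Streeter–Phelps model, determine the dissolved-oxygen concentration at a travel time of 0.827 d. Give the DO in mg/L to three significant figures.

k_d L₀/(k_2−k_d) = 0.134×42.9/(1.80−0.134) = 5.749/1.666 = 3.451 mg/L.
e^(−k_d t) = e^(−0.134×0.8270) = 0.8951; e^(−k_2 t) = e^(−1.80×0.8270) = 0.2257.
D = 3.451 × (0.8951 − 0.2257) + 0.725 × 0.2257 = 2.310 + 0.1636 = 2.473 mg/L.
DO = C_s − D = 10.3 − 2.473 = 7.827 mg/L.

DO ≈ 7.83 mg/L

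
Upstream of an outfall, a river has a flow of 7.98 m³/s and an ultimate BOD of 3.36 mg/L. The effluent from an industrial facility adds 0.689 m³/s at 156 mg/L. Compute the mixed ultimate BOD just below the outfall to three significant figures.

15.5 mg/L

Flow-weighted mixing: C = (Q_r C_r + Q_w C_w)/(Q_r + Q_w)
= (7.98×3.36 + 0.689×156)/(7.98 + 0.689) = 134.3/8.669 = 15.49 mg/L.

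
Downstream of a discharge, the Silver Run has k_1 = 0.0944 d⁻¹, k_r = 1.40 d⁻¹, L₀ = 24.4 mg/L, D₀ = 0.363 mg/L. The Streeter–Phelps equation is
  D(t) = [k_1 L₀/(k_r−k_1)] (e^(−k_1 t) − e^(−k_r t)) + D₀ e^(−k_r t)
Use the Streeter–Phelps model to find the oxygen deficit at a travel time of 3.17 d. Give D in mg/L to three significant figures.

k_1 L₀/(k_r−k_1) = 0.0944×24.4/(1.40−0.0944) = 2.303/1.306 = 1.764 mg/L.
e^(−k_1 t) = e^(−0.0944×3.170) = 0.7414; e^(−k_r t) = e^(−1.40×3.170) = 0.01182.
D = 1.764 × (0.7414 − 0.01182) + 0.363 × 0.01182 = 1.287 + 0.004290 = 1.291 mg/L.

D ≈ 1.29 mg/L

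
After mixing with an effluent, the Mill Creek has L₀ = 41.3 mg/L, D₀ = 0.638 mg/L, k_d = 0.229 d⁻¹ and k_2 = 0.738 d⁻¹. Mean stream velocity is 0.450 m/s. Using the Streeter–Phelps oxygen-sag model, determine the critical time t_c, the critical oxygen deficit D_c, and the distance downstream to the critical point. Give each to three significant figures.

t_c ≈ 2.23 d; D_c ≈ 7.69 mg/L; x_c ≈ 86.7 km

At the critical point dD/dt = 0, so k_d L₀ e^(−k_d t) = k_2 D. Substituting D(t) from the Streeter–Phelps equation and solving for t gives
t_c = ln[(k_2/k_d)(1 − D₀(k_2−k_d)/(k_d L₀))] / (k_2−k_d).
Here k_2−k_d = 0.5090 d⁻¹ and 1 − D₀(k_2−k_d)/(k_d L₀) = 1 − 0.638×0.5090/(0.229×41.3) = 0.9657, so
t_c = ln(3.223 × 0.9657) / 0.5090 = 1.135 / 0.5090 = 2.230 d.
L(t_c) = L₀ e^(−k_d t_c) = 41.3 × 0.6000 = 24.78 mg/L, and at the critical point k_2 D_c = k_d L, so D_c = (0.229/0.738) × 24.78 = 7.690 mg/L.
x_c = v t_c = 0.450 m/s × 2.230 d × 86400 s/d = 86720 m ≈ 86.7 km.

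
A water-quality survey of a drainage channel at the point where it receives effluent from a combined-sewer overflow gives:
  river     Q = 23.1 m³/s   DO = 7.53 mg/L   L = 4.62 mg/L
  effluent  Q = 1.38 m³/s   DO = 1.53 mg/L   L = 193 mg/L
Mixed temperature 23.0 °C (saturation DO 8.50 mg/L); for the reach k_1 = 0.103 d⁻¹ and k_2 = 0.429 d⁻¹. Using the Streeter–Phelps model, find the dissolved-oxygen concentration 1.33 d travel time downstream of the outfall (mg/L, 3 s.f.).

Mixed DO = (23.1×7.53 + 1.38×1.53)/(23.1+1.38) = 176.1/24.48 = 7.192 mg/L.
Mixed L₀ = (23.1×4.62 + 1.38×193)/(24.48) = 373.1/24.48 = 15.24 mg/L.
Initial deficit D₀ = C_s − DO₀ = 8.50 − 7.192 = 1.308 mg/L.
D(1.33) = [0.103×15.24/(0.429−0.103)](e^(−0.103×1.33) − e^(−0.429×1.33)) + 1.308 e^(−0.429×1.33)
= 4.815 × (0.8720 − 0.5652) + 1.308 × 0.5652 = 2.217 mg/L.
DO = 8.50 − 2.217 = 6.283 mg/L.

DO ≈ 6.28 mg/L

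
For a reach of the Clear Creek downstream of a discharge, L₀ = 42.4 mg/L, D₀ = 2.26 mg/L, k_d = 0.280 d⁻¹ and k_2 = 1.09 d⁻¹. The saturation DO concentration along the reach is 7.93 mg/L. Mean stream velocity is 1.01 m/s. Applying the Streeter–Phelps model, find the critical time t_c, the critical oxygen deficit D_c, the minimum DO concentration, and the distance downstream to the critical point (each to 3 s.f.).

With k_2/k_d = 3.893 and 1 − D₀(k_2−k_d)/(k_d L₀) = 0.8458,
t_c = ln(3.893 × 0.8458) / (1.09 − 0.280) = ln(3.293) / 0.8100 = 1.192/0.8100 = 1.471 d.
D_c = (k_d/k_2) L₀ e^(−k_d t_c) = (0.280/1.09) × 42.4 × e^(−0.280×1.471) = 0.2569 × 42.4 × 0.6624 = 7.214 mg/L.
Minimum DO = C_s − D_c = 7.93 − 7.214 = 0.7157 mg/L.
x_c = v t_c = 1.01 m/s × 1.471 d × 86400 s/d = 128400 m ≈ 128 km.

t_c ≈ 1.47 d; D_c ≈ 7.21 mg/L; min DO ≈ 0.716 mg/L; x_c ≈ 128 km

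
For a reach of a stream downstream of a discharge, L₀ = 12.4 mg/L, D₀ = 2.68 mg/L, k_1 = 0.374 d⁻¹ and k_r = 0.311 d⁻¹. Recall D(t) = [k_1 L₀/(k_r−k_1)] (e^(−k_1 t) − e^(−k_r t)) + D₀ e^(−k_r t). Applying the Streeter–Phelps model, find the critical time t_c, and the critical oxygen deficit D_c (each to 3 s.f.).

At the critical point dD/dt = 0, so k_1 L₀ e^(−k_1 t) = k_r D. Substituting D(t) from the Streeter–Phelps equation and solving for t gives
t_c = ln[(k_r/k_1)(1 − D₀(k_r−k_1)/(k_1 L₀))] / (k_r−k_1).
Here k_r−k_1 = -0.06300 d⁻¹ and 1 − D₀(k_r−k_1)/(k_1 L₀) = 1 − 2.68×-0.06300/(0.374×12.4) = 1.036, so
t_c = ln(0.8316 × 1.036) / -0.06300 = -0.1487 / -0.06300 = 2.360 d.
D_c = (k_1/k_r) L₀ e^(−k_1 t_c) = (0.374/0.311) × 12.4 × e^(−0.374×2.360) = 1.203 × 12.4 × 0.4136 = 6.168 mg/L.

t_c ≈ 2.36 d; D_c ≈ 6.17 mg/L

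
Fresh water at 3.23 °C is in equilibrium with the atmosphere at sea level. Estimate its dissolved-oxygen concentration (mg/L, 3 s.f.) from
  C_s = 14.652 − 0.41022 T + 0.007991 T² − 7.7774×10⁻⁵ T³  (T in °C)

C_s ≈ 13.4 mg/L

C_s = 14.652 − 0.41022×3.23 + 0.007991×3.23² − 7.7774×10⁻⁵×3.23³ = 13.41 mg/L.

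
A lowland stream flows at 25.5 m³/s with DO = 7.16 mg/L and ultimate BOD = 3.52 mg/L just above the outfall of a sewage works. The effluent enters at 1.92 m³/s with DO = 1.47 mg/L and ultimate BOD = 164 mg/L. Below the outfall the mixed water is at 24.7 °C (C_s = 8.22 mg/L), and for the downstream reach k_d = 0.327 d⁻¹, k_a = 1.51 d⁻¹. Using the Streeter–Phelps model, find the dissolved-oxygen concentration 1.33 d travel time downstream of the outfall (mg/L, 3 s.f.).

DO ≈ 5.93 mg/L

Mixed DO = (25.5×7.16 + 1.92×1.47)/(25.5+1.92) = 185.4/27.42 = 6.762 mg/L.
Mixed L₀ = (25.5×3.52 + 1.92×164)/(27.42) = 404.6/27.42 = 14.76 mg/L.
Initial deficit D₀ = C_s − DO₀ = 8.22 − 6.762 = 1.458 mg/L.
D(1.33) = [0.327×14.76/(1.51−0.327)](e^(−0.327×1.33) − e^(−1.51×1.33)) + 1.458 e^(−1.51×1.33)
= 4.079 × (0.6473 − 0.1342) + 1.458 × 0.1342 = 2.289 mg/L.
DO = 8.22 − 2.289 = 5.931 mg/L.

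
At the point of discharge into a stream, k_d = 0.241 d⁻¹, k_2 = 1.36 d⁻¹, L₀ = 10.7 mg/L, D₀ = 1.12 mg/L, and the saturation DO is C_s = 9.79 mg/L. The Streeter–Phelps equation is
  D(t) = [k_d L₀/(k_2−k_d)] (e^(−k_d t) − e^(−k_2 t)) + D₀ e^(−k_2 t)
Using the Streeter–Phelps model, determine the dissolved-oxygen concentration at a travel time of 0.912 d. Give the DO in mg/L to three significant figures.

DO ≈ 8.28 mg/L

k_d L₀/(k_2−k_d) = 0.241×10.7/(1.36−0.241) = 2.579/1.119 = 2.304 mg/L.
e^(−k_d t) = e^(−0.241×0.9120) = 0.8027; e^(−k_2 t) = e^(−1.36×0.9120) = 0.2893.
D = 2.304 × (0.8027 − 0.2893) + 1.12 × 0.2893 = 1.183 + 0.3240 = 1.507 mg/L.
DO = C_s − D = 9.79 − 1.507 = 8.283 mg/L.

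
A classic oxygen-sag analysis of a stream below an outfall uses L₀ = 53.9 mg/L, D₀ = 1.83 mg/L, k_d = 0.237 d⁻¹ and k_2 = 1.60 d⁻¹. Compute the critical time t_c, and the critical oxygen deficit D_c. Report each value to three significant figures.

At the critical point dD/dt = 0, so k_d L₀ e^(−k_d t) = k_2 D. Substituting D(t) from the Streeter–Phelps equation and solving for t gives
t_c = ln[(k_2/k_d)(1 − D₀(k_2−k_d)/(k_d L₀))] / (k_2−k_d).
Here k_2−k_d = 1.363 d⁻¹ and 1 − D₀(k_2−k_d)/(k_d L₀) = 1 − 1.83×1.363/(0.237×53.9) = 0.8047, so
t_c = ln(6.751 × 0.8047) / 1.363 = 1.692 / 1.363 = 1.242 d.
D_c = (k_d/k_2) L₀ e^(−k_d t_c) = (0.237/1.60) × 53.9 × e^(−0.237×1.242) = 0.1481 × 53.9 × 0.7451 = 5.949 mg/L.

t_c ≈ 1.24 d; D_c ≈ 5.95 mg/L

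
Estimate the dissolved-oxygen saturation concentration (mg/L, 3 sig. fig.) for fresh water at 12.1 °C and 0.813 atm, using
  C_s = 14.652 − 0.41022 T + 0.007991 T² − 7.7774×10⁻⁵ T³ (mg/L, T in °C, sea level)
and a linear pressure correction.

C_s ≈ 8.72 mg/L

At sea level: C_s = 14.652 − 0.41022×12.1 + 0.007991×12.1² − 7.7774×10⁻⁵×12.1³ = 10.72 mg/L.
Pressure correction: C_s' = 10.72 × 0.813 = 8.716 mg/L.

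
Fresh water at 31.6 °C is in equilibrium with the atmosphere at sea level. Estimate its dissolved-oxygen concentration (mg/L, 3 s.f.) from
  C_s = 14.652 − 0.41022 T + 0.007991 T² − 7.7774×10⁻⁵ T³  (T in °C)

C_s = 14.652 − 0.41022×31.6 + 0.007991×31.6² − 7.7774×10⁻⁵×31.6³ = 7.214 mg/L.

C_s ≈ 7.21 mg/L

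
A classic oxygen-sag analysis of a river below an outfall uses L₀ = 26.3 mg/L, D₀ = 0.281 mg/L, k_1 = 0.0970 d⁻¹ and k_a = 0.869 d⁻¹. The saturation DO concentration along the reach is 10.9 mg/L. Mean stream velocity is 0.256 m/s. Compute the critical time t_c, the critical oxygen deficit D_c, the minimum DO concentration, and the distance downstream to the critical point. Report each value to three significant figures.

At the critical point dD/dt = 0, so k_1 L₀ e^(−k_1 t) = k_a D. Substituting D(t) from the Streeter–Phelps equation and solving for t gives
t_c = ln[(k_a/k_1)(1 − D₀(k_a−k_1)/(k_1 L₀))] / (k_a−k_1).
Here k_a−k_1 = 0.7720 d⁻¹ and 1 − D₀(k_a−k_1)/(k_1 L₀) = 1 − 0.281×0.7720/(0.0970×26.3) = 0.9150, so
t_c = ln(8.959 × 0.9150) / 0.7720 = 2.104 / 0.7720 = 2.725 d.
D_c = (k_1/k_a) L₀ e^(−k_1 t_c) = (0.0970/0.869) × 26.3 × e^(−0.0970×2.725) = 0.1116 × 26.3 × 0.7677 = 2.254 mg/L.
Minimum DO = C_s − D_c = 10.9 − 2.254 = 8.646 mg/L.
x_c = v t_c = 0.256 m/s × 2.725 d × 86400 s/d = 60270 m ≈ 60.3 km.

t_c ≈ 2.73 d; D_c ≈ 2.25 mg/L; min DO ≈ 8.65 mg/L; x_c ≈ 60.3 km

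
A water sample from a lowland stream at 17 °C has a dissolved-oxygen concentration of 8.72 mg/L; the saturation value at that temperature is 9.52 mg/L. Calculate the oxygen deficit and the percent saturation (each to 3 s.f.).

D = C_s − C = 9.52 − 8.72 = 0.800 mg/L.
% saturation = 8.72/9.52 × 100 = 91.6 %.

D ≈ 0.800 mg/L; 91.6 % saturation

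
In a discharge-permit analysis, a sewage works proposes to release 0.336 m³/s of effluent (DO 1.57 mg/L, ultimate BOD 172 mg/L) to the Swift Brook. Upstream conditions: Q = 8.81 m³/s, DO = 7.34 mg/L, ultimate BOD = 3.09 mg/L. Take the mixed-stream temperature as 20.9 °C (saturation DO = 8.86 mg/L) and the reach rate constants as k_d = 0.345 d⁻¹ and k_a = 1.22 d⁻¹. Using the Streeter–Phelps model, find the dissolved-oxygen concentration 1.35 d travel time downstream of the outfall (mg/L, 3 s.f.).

DO ≈ 6.93 mg/L

Mixed DO = (8.81×7.34 + 0.336×1.57)/(8.81+0.336) = 65.19/9.146 = 7.128 mg/L.
Mixed L₀ = (8.81×3.09 + 0.336×172)/(9.146) = 85.01/9.146 = 9.295 mg/L.
Initial deficit D₀ = C_s − DO₀ = 8.86 − 7.128 = 1.732 mg/L.
D(1.35) = [0.345×9.295/(1.22−0.345)](e^(−0.345×1.35) − e^(−1.22×1.35)) + 1.732 e^(−1.22×1.35)
= 3.665 × (0.6277 − 0.1926) + 1.732 × 0.1926 = 1.928 mg/L.
DO = 8.86 − 1.928 = 6.932 mg/L.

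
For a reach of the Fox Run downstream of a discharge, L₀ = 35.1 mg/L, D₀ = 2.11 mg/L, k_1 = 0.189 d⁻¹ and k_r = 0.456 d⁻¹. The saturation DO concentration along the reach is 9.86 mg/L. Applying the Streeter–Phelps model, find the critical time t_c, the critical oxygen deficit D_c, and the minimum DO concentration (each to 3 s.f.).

t_c ≈ 2.97 d; D_c ≈ 8.30 mg/L; min DO ≈ 1.56 mg/L

With k_r/k_1 = 2.413 and 1 − D₀(k_r−k_1)/(k_1 L₀) = 0.9151,
t_c = ln(2.413 × 0.9151) / (0.456 − 0.189) = ln(2.208) / 0.2670 = 0.7920/0.2670 = 2.966 d.
D_c = (k_1/k_r) L₀ e^(−k_1 t_c) = (0.189/0.456) × 35.1 × e^(−0.189×2.966) = 0.4145 × 35.1 × 0.5709 = 8.305 mg/L.
Minimum DO = C_s − D_c = 9.86 − 8.305 = 1.555 mg/L.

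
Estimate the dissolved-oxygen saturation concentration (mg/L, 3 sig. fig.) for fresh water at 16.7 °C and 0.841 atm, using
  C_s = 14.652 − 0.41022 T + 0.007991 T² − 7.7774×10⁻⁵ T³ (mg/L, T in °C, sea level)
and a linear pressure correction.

C_s ≈ 8.13 mg/L

At sea level: C_s = 14.652 − 0.41022×16.7 + 0.007991×16.7² − 7.7774×10⁻⁵×16.7³ = 9.668 mg/L.
Pressure correction: C_s' = 9.668 × 0.841 = 8.131 mg/L.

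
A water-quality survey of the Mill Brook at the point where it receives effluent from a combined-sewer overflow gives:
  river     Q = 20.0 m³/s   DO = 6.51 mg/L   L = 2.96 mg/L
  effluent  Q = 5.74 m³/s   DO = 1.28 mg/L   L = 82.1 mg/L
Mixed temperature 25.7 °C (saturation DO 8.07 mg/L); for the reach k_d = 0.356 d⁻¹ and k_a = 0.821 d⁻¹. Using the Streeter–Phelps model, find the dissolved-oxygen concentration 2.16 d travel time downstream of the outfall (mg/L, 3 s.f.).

Mixed DO = (20.0×6.51 + 5.74×1.28)/(20.0+5.74) = 137.5/25.74 = 5.344 mg/L.
Mixed L₀ = (20.0×2.96 + 5.74×82.1)/(25.74) = 530.5/25.74 = 20.61 mg/L.
Initial deficit D₀ = C_s − DO₀ = 8.07 − 5.344 = 2.726 mg/L.
D(2.16) = [0.356×20.61/(0.821−0.356)](e^(−0.356×2.16) − e^(−0.821×2.16)) + 2.726 e^(−0.821×2.16)
= 15.78 × (0.4635 − 0.1698) + 2.726 × 0.1698 = 5.097 mg/L.
DO = 8.07 − 5.097 = 2.973 mg/L.

DO ≈ 2.97 mg/L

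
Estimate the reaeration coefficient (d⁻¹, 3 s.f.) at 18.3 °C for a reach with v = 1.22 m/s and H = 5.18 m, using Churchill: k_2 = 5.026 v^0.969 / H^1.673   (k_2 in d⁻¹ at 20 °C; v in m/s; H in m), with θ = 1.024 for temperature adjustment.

k_2(20) = 5.026 × 1.22^0.969 / 5.18^1.673 = 5.026 × 1.213 / 15.67 = 0.3889 d⁻¹.
k_2(18.3) = 0.3889 × 1.024^(18.3−20) = 0.3889 × 0.9605 = 0.3735 d⁻¹.

k_2 ≈ 0.374 d⁻¹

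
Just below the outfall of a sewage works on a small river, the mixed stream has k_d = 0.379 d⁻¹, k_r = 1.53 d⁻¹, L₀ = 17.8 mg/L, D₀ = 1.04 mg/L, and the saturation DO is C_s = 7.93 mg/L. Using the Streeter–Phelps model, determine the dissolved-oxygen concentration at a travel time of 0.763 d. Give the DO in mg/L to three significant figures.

k_d L₀/(k_r−k_d) = 0.379×17.8/(1.53−0.379) = 6.746/1.151 = 5.861 mg/L.
e^(−k_d t) = e^(−0.379×0.7630) = 0.7489; e^(−k_r t) = e^(−1.53×0.7630) = 0.3112.
D = 5.861 × (0.7489 − 0.3112) + 1.04 × 0.3112 = 2.565 + 0.3236 = 2.889 mg/L.
DO = C_s − D = 7.93 − 2.889 = 5.041 mg/L.

DO ≈ 5.04 mg/L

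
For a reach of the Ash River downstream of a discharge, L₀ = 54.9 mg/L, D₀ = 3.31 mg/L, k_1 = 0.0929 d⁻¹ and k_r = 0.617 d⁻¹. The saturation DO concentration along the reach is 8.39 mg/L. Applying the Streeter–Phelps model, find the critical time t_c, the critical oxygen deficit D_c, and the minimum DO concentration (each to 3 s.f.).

With k_r/k_1 = 6.642 and 1 − D₀(k_r−k_1)/(k_1 L₀) = 0.6599,
t_c = ln(6.642 × 0.6599) / (0.617 − 0.0929) = ln(4.383) / 0.5241 = 1.478/0.5241 = 2.819 d.
D_c = (k_1/k_r) L₀ e^(−k_1 t_c) = (0.0929/0.617) × 54.9 × e^(−0.0929×2.819) = 0.1506 × 54.9 × 0.7696 = 6.361 mg/L.
Minimum DO = C_s − D_c = 8.39 − 6.361 = 2.029 mg/L.

t_c ≈ 2.82 d; D_c ≈ 6.36 mg/L; min DO ≈ 2.03 mg/L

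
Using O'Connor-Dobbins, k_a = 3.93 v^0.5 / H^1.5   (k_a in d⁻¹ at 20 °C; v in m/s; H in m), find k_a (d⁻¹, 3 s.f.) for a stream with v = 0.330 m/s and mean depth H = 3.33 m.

k_a = 3.93 × 0.330^0.5 / 3.33^1.5 = 3.93 × 0.5745 / 6.077 = 0.3715 d⁻¹.

k_a ≈ 0.372 d⁻¹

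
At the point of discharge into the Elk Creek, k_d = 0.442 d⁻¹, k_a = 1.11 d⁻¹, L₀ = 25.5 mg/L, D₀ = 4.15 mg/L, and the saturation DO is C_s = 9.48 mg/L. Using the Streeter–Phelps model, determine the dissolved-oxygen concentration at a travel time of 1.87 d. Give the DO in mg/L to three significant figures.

DO ≈ 3.69 mg/L

k_d L₀/(k_a−k_d) = 0.442×25.5/(1.11−0.442) = 11.27/0.6680 = 16.87 mg/L.
e^(−k_d t) = e^(−0.442×1.870) = 0.4376; e^(−k_a t) = e^(−1.11×1.870) = 0.1255.
D = 16.87 × (0.4376 − 0.1255) + 4.15 × 0.1255 = 5.266 + 0.5207 = 5.787 mg/L.
DO = C_s − D = 9.48 − 5.787 = 3.693 mg/L.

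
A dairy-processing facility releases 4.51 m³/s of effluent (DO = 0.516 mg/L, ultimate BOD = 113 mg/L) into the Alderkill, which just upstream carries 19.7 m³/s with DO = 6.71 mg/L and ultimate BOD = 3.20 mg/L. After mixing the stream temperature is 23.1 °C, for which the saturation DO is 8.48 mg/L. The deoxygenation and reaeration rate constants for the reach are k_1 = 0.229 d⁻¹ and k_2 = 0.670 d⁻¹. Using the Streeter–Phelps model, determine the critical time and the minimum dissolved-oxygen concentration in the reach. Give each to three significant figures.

Mixed DO = (19.7×6.71 + 4.51×0.516)/(19.7+4.51) = 134.5/24.21 = 5.556 mg/L.
Mixed L₀ = (19.7×3.20 + 4.51×113)/(24.21) = 572.7/24.21 = 23.65 mg/L.
Initial deficit D₀ = C_s − DO₀ = 8.48 − 5.556 = 2.924 mg/L.
t_c = (1/0.4410) ln[(0.670/0.229)(1 − 2.924×0.4410/(0.229×23.65))] = 2.268 × ln(2.229) = 1.818 d.
D_c = (0.229/0.670) × 23.65 × e^(−0.229×1.818) = 0.3418 × 23.65 × 0.6595 = 5.332 mg/L.
Minimum DO = 8.48 − 5.332 = 3.148 mg/L.

t_c ≈ 1.82 d; minimum DO ≈ 3.15 mg/L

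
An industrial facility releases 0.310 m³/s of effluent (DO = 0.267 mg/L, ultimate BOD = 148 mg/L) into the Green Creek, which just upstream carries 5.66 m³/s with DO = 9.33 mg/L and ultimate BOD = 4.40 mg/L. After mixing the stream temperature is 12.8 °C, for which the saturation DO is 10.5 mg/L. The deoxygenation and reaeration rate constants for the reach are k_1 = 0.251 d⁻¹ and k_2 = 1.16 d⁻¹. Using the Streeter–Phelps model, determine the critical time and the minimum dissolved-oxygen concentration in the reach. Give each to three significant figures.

Mixed DO = (5.66×9.33 + 0.310×0.267)/(5.66+0.310) = 52.89/5.970 = 8.859 mg/L.
Mixed L₀ = (5.66×4.40 + 0.310×148)/(5.970) = 70.78/5.970 = 11.86 mg/L.
Initial deficit D₀ = C_s − DO₀ = 10.5 − 8.859 = 1.641 mg/L.
t_c = (1/0.9090) ln[(1.16/0.251)(1 − 1.641×0.9090/(0.251×11.86))] = 1.100 × ln(2.306) = 0.9190 d.
D_c = (0.251/1.16) × 11.86 × e^(−0.251×0.9190) = 0.2164 × 11.86 × 0.7940 = 2.037 mg/L.
Minimum DO = 10.5 − 2.037 = 8.463 mg/L.

t_c ≈ 0.919 d; minimum DO ≈ 8.46 mg/L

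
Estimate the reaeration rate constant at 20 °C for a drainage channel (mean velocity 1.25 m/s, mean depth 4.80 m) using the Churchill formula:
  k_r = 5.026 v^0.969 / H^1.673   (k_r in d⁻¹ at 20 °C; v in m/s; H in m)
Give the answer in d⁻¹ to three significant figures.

k_r = 5.026 × 1.25^0.969 / 4.80^1.673 = 5.026 × 1.241 / 13.79 = 0.4523 d⁻¹.

k_r ≈ 0.452 d⁻¹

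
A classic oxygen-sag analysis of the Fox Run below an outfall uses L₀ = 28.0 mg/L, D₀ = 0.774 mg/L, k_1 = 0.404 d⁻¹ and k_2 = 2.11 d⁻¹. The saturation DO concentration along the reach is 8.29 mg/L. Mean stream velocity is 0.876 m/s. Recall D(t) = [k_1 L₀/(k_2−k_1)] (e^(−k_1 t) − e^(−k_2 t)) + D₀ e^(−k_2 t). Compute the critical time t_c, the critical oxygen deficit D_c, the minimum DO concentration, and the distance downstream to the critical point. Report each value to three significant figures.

t_c ≈ 0.896 d; D_c ≈ 3.73 mg/L; min DO ≈ 4.56 mg/L; x_c ≈ 67.8 km

At the critical point dD/dt = 0, so k_1 L₀ e^(−k_1 t) = k_2 D. Substituting D(t) from the Streeter–Phelps equation and solving for t gives
t_c = ln[(k_2/k_1)(1 − D₀(k_2−k_1)/(k_1 L₀))] / (k_2−k_1).
Here k_2−k_1 = 1.706 d⁻¹ and 1 − D₀(k_2−k_1)/(k_1 L₀) = 1 − 0.774×1.706/(0.404×28.0) = 0.8833, so
t_c = ln(5.223 × 0.8833) / 1.706 = 1.529 / 1.706 = 0.8962 d.
L(t_c) = L₀ e^(−k_1 t_c) = 28.0 × 0.6962 = 19.49 mg/L, and at the critical point k_2 D_c = k_1 L, so D_c = (0.404/2.11) × 19.49 = 3.733 mg/L.
Minimum DO = C_s − D_c = 8.29 − 3.733 = 4.557 mg/L.
x_c = v t_c = 0.876 m/s × 0.8962 d × 86400 s/d = 67830 m ≈ 67.8 km.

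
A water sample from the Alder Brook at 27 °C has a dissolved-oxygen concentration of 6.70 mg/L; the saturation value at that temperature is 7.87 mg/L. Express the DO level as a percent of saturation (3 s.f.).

85.1 % saturation

% saturation = C/C_s × 100 = 6.70/7.87 × 100 = 85.1 %.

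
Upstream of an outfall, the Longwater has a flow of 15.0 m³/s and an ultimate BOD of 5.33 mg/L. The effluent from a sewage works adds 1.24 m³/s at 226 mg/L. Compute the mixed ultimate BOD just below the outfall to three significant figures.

22.2 mg/L

Flow-weighted mixing: C = (Q_r C_r + Q_w C_w)/(Q_r + Q_w)
= (15.0×5.33 + 1.24×226)/(15.0 + 1.24) = 360.2/16.24 = 22.18 mg/L.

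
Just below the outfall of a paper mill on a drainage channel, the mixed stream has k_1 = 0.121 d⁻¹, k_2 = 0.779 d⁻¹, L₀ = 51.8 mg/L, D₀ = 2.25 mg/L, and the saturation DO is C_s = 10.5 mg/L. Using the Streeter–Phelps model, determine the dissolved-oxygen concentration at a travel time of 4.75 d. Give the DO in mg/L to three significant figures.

k_1 L₀/(k_2−k_1) = 0.121×51.8/(0.779−0.121) = 6.268/0.6580 = 9.526 mg/L.
e^(−k_1 t) = e^(−0.121×4.750) = 0.5628; e^(−k_2 t) = e^(−0.779×4.750) = 0.02472.
D = 9.526 × (0.5628 − 0.02472) + 2.25 × 0.02472 = 5.126 + 0.05561 = 5.182 mg/L.
DO = C_s − D = 10.5 − 5.182 = 5.318 mg/L.

DO ≈ 5.32 mg/L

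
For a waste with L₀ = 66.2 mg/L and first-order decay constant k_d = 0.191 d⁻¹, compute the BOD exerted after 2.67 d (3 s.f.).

y_t = L₀(1 − e^(−k_d t)) = 66.2 × (1 − e^(−0.191×2.67))
= 66.2 × (1 − 0.6005) = 66.2 × 0.3995 = 26.45 mg/L.

y ≈ 26.4 mg/L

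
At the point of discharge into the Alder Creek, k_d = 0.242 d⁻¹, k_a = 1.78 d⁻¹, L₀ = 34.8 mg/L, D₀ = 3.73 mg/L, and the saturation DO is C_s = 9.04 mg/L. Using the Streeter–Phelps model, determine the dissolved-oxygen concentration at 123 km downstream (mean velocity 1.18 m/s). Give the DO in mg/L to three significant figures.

Travel time t = x/v = 123 km / (1.18 m/s) = 123000 m / 1.18 m/s = 104200 s = 1.206 d.
k_d L₀/(k_a−k_d) = 0.242×34.8/(1.78−0.242) = 8.422/1.538 = 5.476 mg/L.
e^(−k_d t) = e^(−0.242×1.206) = 0.7468; e^(−k_a t) = e^(−1.78×1.206) = 0.1168.
D = 5.476 × (0.7468 − 0.1168) + 3.73 × 0.1168 = 3.450 + 0.4356 = 3.885 mg/L.
DO = C_s − D = 9.04 − 3.885 = 5.155 mg/L.

DO ≈ 5.15 mg/L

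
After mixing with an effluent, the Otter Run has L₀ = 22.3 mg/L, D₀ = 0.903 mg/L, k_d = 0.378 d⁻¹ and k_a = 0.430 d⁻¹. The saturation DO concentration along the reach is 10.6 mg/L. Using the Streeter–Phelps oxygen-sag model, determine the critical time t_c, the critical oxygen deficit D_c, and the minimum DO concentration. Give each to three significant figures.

At the critical point dD/dt = 0, so k_d L₀ e^(−k_d t) = k_a D. Substituting D(t) from the Streeter–Phelps equation and solving for t gives
t_c = ln[(k_a/k_d)(1 − D₀(k_a−k_d)/(k_d L₀))] / (k_a−k_d).
Here k_a−k_d = 0.05200 d⁻¹ and 1 − D₀(k_a−k_d)/(k_d L₀) = 1 − 0.903×0.05200/(0.378×22.3) = 0.9944, so
t_c = ln(1.138 × 0.9944) / 0.05200 = 0.1233 / 0.05200 = 2.371 d.
D_c = (k_d/k_a) L₀ e^(−k_d t_c) = (0.378/0.430) × 22.3 × e^(−0.378×2.371) = 0.8791 × 22.3 × 0.4081 = 7.999 mg/L.
Minimum DO = C_s − D_c = 10.6 − 7.999 = 2.601 mg/L.

t_c ≈ 2.37 d; D_c ≈ 8.00 mg/L; min DO ≈ 2.60 mg/L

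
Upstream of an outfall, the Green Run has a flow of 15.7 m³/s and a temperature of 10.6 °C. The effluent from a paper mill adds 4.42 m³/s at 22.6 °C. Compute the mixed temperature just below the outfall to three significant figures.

13.2 °C

Flow-weighted mixing: C = (Q_r C_r + Q_w C_w)/(Q_r + Q_w)
= (15.7×10.6 + 4.42×22.6)/(15.7 + 4.42) = 266.3/20.12 = 13.24 °C.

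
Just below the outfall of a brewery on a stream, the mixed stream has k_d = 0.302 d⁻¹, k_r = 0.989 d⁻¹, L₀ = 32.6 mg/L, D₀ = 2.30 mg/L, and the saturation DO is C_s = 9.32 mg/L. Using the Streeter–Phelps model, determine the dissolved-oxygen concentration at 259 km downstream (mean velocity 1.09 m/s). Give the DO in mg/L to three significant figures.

Travel time t = x/v = 259 km / (1.09 m/s) = 259000 m / 1.09 m/s = 237600 s = 2.750 d.
k_d L₀/(k_r−k_d) = 0.302×32.6/(0.989−0.302) = 9.845/0.6870 = 14.33 mg/L.
e^(−k_d t) = e^(−0.302×2.750) = 0.4358; e^(−k_r t) = e^(−0.989×2.750) = 0.06588.
D = 14.33 × (0.4358 − 0.06588) + 2.30 × 0.06588 = 5.301 + 0.1515 = 5.453 mg/L.
DO = C_s − D = 9.32 − 5.453 = 3.867 mg/L.

DO ≈ 3.87 mg/L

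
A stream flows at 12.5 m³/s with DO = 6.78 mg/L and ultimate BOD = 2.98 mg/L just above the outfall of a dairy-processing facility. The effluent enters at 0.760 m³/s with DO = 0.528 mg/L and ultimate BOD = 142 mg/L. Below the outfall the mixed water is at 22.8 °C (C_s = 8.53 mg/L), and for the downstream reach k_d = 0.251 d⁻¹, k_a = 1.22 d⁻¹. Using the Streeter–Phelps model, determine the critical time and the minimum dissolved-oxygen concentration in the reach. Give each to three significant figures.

t_c ≈ 0.228 d; minimum DO ≈ 6.40 mg/L

Mixed DO = (12.5×6.78 + 0.760×0.528)/(12.5+0.760) = 85.15/13.26 = 6.422 mg/L.
Mixed L₀ = (12.5×2.98 + 0.760×142)/(13.26) = 145.2/13.26 = 10.95 mg/L.
Initial deficit D₀ = C_s − DO₀ = 8.53 − 6.422 = 2.108 mg/L.
t_c = (1/0.9690) ln[(1.22/0.251)(1 − 2.108×0.9690/(0.251×10.95))] = 1.032 × ln(1.247) = 0.2278 d.
D_c = (0.251/1.22) × 10.95 × e^(−0.251×0.2278) = 0.2057 × 10.95 × 0.9444 = 2.127 mg/L.
Minimum DO = 8.53 − 2.127 = 6.403 mg/L.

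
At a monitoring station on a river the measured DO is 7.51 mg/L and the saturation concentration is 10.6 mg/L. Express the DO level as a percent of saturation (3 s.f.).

% saturation = C/C_s × 100 = 7.51/10.6 × 100 = 70.8 %.

70.8 % saturation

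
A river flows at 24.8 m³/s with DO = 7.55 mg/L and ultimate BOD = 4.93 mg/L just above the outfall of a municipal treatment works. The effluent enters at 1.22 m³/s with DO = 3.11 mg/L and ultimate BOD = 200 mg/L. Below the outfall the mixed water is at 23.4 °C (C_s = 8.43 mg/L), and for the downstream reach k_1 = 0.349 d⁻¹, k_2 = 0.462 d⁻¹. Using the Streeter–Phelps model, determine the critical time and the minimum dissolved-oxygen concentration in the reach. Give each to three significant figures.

Mixed DO = (24.8×7.55 + 1.22×3.11)/(24.8+1.22) = 191.0/26.02 = 7.342 mg/L.
Mixed L₀ = (24.8×4.93 + 1.22×200)/(26.02) = 366.3/26.02 = 14.08 mg/L.
Initial deficit D₀ = C_s − DO₀ = 8.43 − 7.342 = 1.088 mg/L.
t_c = (1/0.1130) ln[(0.462/0.349)(1 − 1.088×0.1130/(0.349×14.08))] = 8.850 × ln(1.291) = 2.258 d.
D_c = (0.349/0.462) × 14.08 × e^(−0.349×2.258) = 0.7554 × 14.08 × 0.4547 = 4.836 mg/L.
Minimum DO = 8.43 − 4.836 = 3.594 mg/L.

t_c ≈ 2.26 d; minimum DO ≈ 3.59 mg/L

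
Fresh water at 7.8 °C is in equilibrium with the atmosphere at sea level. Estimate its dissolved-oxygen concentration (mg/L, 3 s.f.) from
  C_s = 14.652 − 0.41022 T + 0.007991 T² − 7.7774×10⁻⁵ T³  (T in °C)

C_s = 14.652 − 0.41022×7.8 + 0.007991×7.8² − 7.7774×10⁻⁵×7.8³ = 11.90 mg/L.

C_s ≈ 11.9 mg/L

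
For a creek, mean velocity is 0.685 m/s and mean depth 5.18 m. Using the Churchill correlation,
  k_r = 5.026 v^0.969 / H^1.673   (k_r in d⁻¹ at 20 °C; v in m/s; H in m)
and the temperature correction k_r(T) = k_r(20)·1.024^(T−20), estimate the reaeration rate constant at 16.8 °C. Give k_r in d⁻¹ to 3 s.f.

k_r(20) = 5.026 × 0.685^0.969 / 5.18^1.673 = 5.026 × 0.6931 / 15.67 = 0.2223 d⁻¹.
k_r(16.8) = 0.2223 × 1.024^(16.8−20) = 0.2223 × 0.9269 = 0.2061 d⁻¹.

k_r ≈ 0.206 d⁻¹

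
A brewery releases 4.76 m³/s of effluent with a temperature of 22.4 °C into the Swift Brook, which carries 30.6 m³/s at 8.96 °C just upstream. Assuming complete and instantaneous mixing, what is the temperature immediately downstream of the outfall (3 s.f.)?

Flow-weighted mixing: C = (Q_r C_r + Q_w C_w)/(Q_r + Q_w)
= (30.6×8.96 + 4.76×22.4)/(30.6 + 4.76) = 380.8/35.36 = 10.77 °C.

10.8 °C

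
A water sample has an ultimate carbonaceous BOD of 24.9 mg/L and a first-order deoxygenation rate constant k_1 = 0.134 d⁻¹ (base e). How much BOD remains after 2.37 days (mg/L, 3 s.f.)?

L_t = L₀ e^(−k_1 t) = 24.9 × e^(−0.134×2.37) = 24.9 × 0.7279 = 18.12 mg/L.

L ≈ 18.1 mg/L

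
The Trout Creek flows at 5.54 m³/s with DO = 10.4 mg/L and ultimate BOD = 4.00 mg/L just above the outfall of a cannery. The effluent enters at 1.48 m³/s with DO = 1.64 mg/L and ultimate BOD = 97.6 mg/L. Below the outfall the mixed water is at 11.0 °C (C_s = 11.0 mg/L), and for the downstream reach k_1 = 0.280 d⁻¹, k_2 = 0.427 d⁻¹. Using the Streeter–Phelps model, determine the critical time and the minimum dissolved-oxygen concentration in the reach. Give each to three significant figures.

t_c ≈ 2.49 d; minimum DO ≈ 3.25 mg/L

Mixed DO = (5.54×10.4 + 1.48×1.64)/(5.54+1.48) = 60.04/7.020 = 8.553 mg/L.
Mixed L₀ = (5.54×4.00 + 1.48×97.6)/(7.020) = 166.6/7.020 = 23.73 mg/L.
Initial deficit D₀ = C_s − DO₀ = 11.0 − 8.553 = 2.447 mg/L.
t_c = (1/0.1470) ln[(0.427/0.280)(1 − 2.447×0.1470/(0.280×23.73))] = 6.803 × ln(1.442) = 2.492 d.
D_c = (0.280/0.427) × 23.73 × e^(−0.280×2.492) = 0.6557 × 23.73 × 0.4977 = 7.745 mg/L.
Minimum DO = 11.0 − 7.745 = 3.255 mg/L.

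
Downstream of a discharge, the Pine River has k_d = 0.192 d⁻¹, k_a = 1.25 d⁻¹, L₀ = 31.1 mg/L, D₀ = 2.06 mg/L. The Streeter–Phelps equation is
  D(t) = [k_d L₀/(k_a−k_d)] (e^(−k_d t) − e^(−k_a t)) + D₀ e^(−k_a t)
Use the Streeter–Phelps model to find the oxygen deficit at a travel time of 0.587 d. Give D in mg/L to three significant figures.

k_d L₀/(k_a−k_d) = 0.192×31.1/(1.25−0.192) = 5.971/1.058 = 5.644 mg/L.
e^(−k_d t) = e^(−0.192×0.5870) = 0.8934; e^(−k_a t) = e^(−1.25×0.5870) = 0.4801.
D = 5.644 × (0.8934 − 0.4801) + 2.06 × 0.4801 = 2.333 + 0.9890 = 3.322 mg/L.

D ≈ 3.32 mg/L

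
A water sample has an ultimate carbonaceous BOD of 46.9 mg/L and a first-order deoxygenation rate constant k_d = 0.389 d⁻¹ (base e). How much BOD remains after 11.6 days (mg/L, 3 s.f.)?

L ≈ 0.515 mg/L

L_t = L₀ e^(−k_d t) = 46.9 × e^(−0.389×11.6) = 46.9 × 0.01097 = 0.5146 mg/L.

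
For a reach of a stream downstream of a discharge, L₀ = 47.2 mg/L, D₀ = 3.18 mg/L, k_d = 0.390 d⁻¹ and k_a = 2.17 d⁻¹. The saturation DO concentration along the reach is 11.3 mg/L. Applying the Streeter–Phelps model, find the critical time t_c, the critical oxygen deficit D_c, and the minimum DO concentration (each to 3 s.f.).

t_c ≈ 0.758 d; D_c ≈ 6.31 mg/L; min DO ≈ 4.99 mg/L

t_c = [1/(k_a−k_d)] ln[(k_a/k_d)(1 − D₀(k_a−k_d)/(k_d L₀))]
= [1/(2.17−0.390)] ln[(2.17/0.390)(1 − 3.18×1.780/(0.390×47.2))]
= (1/1.780) ln[5.564 × 0.6925] = 0.5618 × ln(3.853) = 0.5618 × 1.349 = 0.7578 d.
L(t_c) = L₀ e^(−k_d t_c) = 47.2 × 0.7441 = 35.12 mg/L, and at the critical point k_a D_c = k_d L, so D_c = (0.390/2.17) × 35.12 = 6.312 mg/L.
Minimum DO = C_s − D_c = 11.3 − 6.312 = 4.988 mg/L.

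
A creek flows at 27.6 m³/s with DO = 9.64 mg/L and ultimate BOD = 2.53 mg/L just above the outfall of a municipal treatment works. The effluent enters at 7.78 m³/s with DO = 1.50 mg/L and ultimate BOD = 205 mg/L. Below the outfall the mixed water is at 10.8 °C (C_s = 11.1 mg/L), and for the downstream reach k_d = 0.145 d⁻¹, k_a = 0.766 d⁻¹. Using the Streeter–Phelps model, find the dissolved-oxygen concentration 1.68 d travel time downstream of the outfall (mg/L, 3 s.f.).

DO ≈ 4.63 mg/L

Mixed DO = (27.6×9.64 + 7.78×1.50)/(27.6+7.78) = 277.7/35.38 = 7.850 mg/L.
Mixed L₀ = (27.6×2.53 + 7.78×205)/(35.38) = 1665/35.38 = 47.05 mg/L.
Initial deficit D₀ = C_s − DO₀ = 11.1 − 7.850 = 3.250 mg/L.
D(1.68) = [0.145×47.05/(0.766−0.145)](e^(−0.145×1.68) − e^(−0.766×1.68)) + 3.250 e^(−0.766×1.68)
= 10.99 × (0.7838 − 0.2761) + 3.250 × 0.2761 = 6.475 mg/L.
DO = 11.1 − 6.475 = 4.625 mg/L.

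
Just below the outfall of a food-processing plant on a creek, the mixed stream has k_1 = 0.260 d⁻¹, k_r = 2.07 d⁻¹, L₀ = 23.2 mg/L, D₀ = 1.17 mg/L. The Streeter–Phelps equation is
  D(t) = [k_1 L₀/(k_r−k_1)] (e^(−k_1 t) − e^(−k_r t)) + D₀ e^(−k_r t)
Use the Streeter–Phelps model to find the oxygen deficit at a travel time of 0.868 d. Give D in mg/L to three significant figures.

k_1 L₀/(k_r−k_1) = 0.260×23.2/(2.07−0.260) = 6.032/1.810 = 3.333 mg/L.
e^(−k_1 t) = e^(−0.260×0.8680) = 0.7980; e^(−k_r t) = e^(−2.07×0.8680) = 0.1658.
D = 3.333 × (0.7980 − 0.1658) + 1.17 × 0.1658 = 2.107 + 0.1940 = 2.301 mg/L.

D ≈ 2.30 mg/L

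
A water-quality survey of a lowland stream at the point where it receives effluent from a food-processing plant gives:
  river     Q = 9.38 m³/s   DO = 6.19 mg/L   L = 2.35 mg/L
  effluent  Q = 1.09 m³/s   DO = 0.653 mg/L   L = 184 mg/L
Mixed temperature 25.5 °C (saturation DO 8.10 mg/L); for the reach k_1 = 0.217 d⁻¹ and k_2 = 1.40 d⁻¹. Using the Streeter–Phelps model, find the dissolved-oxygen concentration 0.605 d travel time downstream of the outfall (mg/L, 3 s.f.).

DO ≈ 5.29 mg/L

Mixed DO = (9.38×6.19 + 1.09×0.653)/(9.38+1.09) = 58.77/10.47 = 5.614 mg/L.
Mixed L₀ = (9.38×2.35 + 1.09×184)/(10.47) = 222.6/10.47 = 21.26 mg/L.
Initial deficit D₀ = C_s − DO₀ = 8.10 − 5.614 = 2.486 mg/L.
D(0.605) = [0.217×21.26/(1.40−0.217)](e^(−0.217×0.605) − e^(−1.40×0.605)) + 2.486 e^(−1.40×0.605)
= 3.900 × (0.8770 − 0.4287) + 2.486 × 0.4287 = 2.814 mg/L.
DO = 8.10 − 2.814 = 5.286 mg/L.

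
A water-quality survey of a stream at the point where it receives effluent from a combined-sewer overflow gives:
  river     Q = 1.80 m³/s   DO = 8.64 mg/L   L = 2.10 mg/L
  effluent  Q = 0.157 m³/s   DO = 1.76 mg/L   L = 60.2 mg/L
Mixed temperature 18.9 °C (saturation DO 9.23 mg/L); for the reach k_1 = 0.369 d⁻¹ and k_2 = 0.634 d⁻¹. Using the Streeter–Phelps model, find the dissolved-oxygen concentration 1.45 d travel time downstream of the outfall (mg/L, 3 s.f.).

Mixed DO = (1.80×8.64 + 0.157×1.76)/(1.80+0.157) = 15.83/1.957 = 8.088 mg/L.
Mixed L₀ = (1.80×2.10 + 0.157×60.2)/(1.957) = 13.23/1.957 = 6.761 mg/L.
Initial deficit D₀ = C_s − DO₀ = 9.23 − 8.088 = 1.142 mg/L.
D(1.45) = [0.369×6.761/(0.634−0.369)](e^(−0.369×1.45) − e^(−0.634×1.45)) + 1.142 e^(−0.634×1.45)
= 9.414 × (0.5856 − 0.3988) + 1.142 × 0.3988 = 2.214 mg/L.
DO = 9.23 − 2.214 = 7.016 mg/L.

DO ≈ 7.02 mg/L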